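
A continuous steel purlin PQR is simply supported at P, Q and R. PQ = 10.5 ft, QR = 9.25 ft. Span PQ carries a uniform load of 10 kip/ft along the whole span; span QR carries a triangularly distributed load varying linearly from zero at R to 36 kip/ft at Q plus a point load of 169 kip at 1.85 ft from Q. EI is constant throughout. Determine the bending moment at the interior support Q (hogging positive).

M_Q = 274.9 kip·ft

Release continuity at Q by inserting a hinge; the redundant is the internal moment M_Q. The primary structure is two simply-supported spans PQ and QR.
End slopes at the hinge Q, treating each span as simply supported:
  span PQ: UDL 10: wL³/(24EI) = 482.3/EI
  span QR: triangular load, peak 36: w₀L³/(45EI) = 633.2/EI
  span QR: point load 169 at a = 1.85: Pab(L + b)/(6LEI) = 694.1/EI
  relative rotation θ_0 = (482.3 + 1327)/EI = 1810/EI
A unit hogging moment at Q produces rotation L₁/(3EI) + L₂/(3EI) = 6.583/EI.
Compatibility: M_Q·(L₁+L₂)/(3EI) = θ_0, giving M_Q = 274.9 kip·ft (hogging).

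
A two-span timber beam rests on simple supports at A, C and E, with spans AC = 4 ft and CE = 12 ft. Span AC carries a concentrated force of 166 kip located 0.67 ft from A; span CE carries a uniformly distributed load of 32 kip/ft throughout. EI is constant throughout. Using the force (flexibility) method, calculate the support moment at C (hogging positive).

M_C = 445.5 kip·ft

Take M_C as the redundant. Released structure: two simple spans AC and CE with a hinge at C.
Rotations at C on the released spans (each span's end-slope, ×1/EI):
  span AC: point load 166 at a = 0.67: Pab(L + a)/(6LEI) = 72.07/EI
  span CE: UDL 32: wL³/(24EI) = 2304/EI
  relative rotation θ_0 = (72.07 + 2304)/EI = 2376/EI
A unit hogging moment at C produces rotation L₁/(3EI) + L₂/(3EI) = 5.333/EI.
Compatibility: M_C·(L₁+L₂)/(3EI) = θ_0, giving M_C = 445.5 kip·ft (hogging).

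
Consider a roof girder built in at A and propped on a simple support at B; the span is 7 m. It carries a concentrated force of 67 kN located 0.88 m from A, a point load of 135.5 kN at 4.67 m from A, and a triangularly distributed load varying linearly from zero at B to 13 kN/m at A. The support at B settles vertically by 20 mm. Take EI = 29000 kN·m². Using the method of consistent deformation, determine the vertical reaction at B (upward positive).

R_B = 75.89 kN

Choose R_B as the redundant. The primary structure is the cantilever fixed at A.
Downward deflection at the released point B due to the loads:
  point load 67 at a = 0.88: Pa²(3L − a)/(6EI) = 174/EI
  point load 135.5 at a = 4.67: Pa²(3L − a)/(6EI) = 8043/EI
  triangular load, peak 13 at the fixed end: w₀L⁴/(30EI) = 1040/EI
  δ_0 = 9257/EI
Flexibility coefficient — unit upward force at B: δ_{BB} = L³/(3EI) = 114.3/EI.
With EI = 29000 kN·m²: δ_0 = 0.31921 m and δ_{BB} = 0.003943 m/kN.
Compatibility — the beam at B must follow the support down by 0.02 m: δ_0 − R_B·δ_{BB} = 0.02, so R_B = (0.31921 − 0.02)/0.003943 = 75.89 kN.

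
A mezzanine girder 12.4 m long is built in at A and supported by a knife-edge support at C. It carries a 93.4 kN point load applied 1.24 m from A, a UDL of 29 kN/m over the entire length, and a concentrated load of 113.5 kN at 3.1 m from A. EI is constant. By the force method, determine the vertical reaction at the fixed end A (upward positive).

Take the reaction at C as the redundant and release it; the primary structure is a cantilever fixed at A.
Deflection at C on the released cantilever, summing each load's contribution:
  point load 93.4 at a = 1.24: Pa²(3L − a)/(6EI) = 860.7/EI
  UDL 29: wL⁴/(8EI) = 85703/EI
  point load 113.5 at a = 3.1: Pa²(3L − a)/(6EI) = 6199/EI
  δ_0 = 92762/EI
Flexibility coefficient — unit upward force at C: δ_{CC} = L³/(3EI) = 635.5/EI.
The prop prevents deflection at C: R_C = δ_0/δ_{CC} = 92762/635.5 = 146 kN.
Vertical equilibrium: R_A = ΣP − R_C = 566.5 − 146 = 420.5 kN.

R_A = 420.5 kN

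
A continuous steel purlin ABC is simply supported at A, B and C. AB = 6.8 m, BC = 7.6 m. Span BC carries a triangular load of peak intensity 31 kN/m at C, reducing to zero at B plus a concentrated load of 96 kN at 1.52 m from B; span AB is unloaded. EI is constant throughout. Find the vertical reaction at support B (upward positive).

Take M_B as the redundant. Released structure: two simple spans AB and BC with a hinge at B.
End slopes at the hinge B, treating each span as simply supported:
  span BC: triangular load, peak 31: 7w₀L³/(360EI) = 264.6/EI
  span BC: point load 96 at a = 1.52: Pab(L + b)/(6LEI) = 266.2/EI
  relative rotation θ_0 = (0 + 530.8)/EI = 530.8/EI
A unit hogging moment at B produces rotation L₁/(3EI) + L₂/(3EI) = 4.8/EI.
Slope continuity at B: θ_0 = M_B·4.8/EI, so M_B = 530.8/4.8 = 110.6 kN·m (hogging).
Span AB, ΣM about A with M_B applied at B: R_B^{AB}·6.8 = 0 + 110.6, so R_B^{AB} = 16.26 kN and R_A = 0 − 16.26 = -16.26 kN.
Span BC, ΣM about C: R_B^{BC}·7.6 = 882.1 + 110.6, so R_B^{BC} = 130.6 kN and R_C = 213.8 − 130.6 = 83.18 kN.
R_B = 16.26 + 130.6 = 146.9 kN.

R_B = 146.9 kN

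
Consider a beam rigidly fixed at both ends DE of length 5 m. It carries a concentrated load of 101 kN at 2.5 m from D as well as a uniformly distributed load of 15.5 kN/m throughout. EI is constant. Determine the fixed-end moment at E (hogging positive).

M_E = 95.42 kN·m

Release both end moments; the primary structure is a simply-supported span DE with redundants M_D and M_E.
Simple-span end rotations at D and E under the given loads:
  at D: point load 101 at a = 2.5: Pab(L + b)/(6LEI) = 157.8/EI
  at E: point load 101 at a = 2.5: Pab(L + a)/(6LEI) = 157.8/EI
  at D: UDL 15.5: wL³/(24EI) = 80.73/EI
  at E: UDL 15.5: wL³/(24EI) = 80.73/EI
  θ_D0 = 238.5/EI,  θ_E0 = 238.5/EI
Flexibility coefficients: a unit moment at one end gives L/(3EI) there and L/(6EI) at the far end, so f₁₁ = f₂₂ = 1.667/EI and f₁₂ = f₂₁ = 0.8333/EI.
Compatibility — zero rotation at each built-in end:
  1.667 M_D + 0.8333 M_E = 238.5
  0.8333 M_D + 1.667 M_E = 238.5
Solving the pair gives M_D = 95.42 kN·m and M_E = 95.42 kN·m (hogging).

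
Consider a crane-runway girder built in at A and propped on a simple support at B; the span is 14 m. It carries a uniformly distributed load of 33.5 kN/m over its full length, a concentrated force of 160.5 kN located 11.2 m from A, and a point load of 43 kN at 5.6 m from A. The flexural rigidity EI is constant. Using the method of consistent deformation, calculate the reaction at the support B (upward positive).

R_B = 297.8 kN

Choose R_B as the redundant. The primary structure is the cantilever fixed at A.
Deflection at B on the released cantilever, summing each load's contribution:
  UDL 33.5: wL⁴/(8EI) = 160867/EI
  point load 160.5 at a = 11.2: Pa²(3L − a)/(6EI) = 103350/EI
  point load 43 at a = 5.6: Pa²(3L − a)/(6EI) = 8181/EI
  δ_0 = 272398/EI
Flexibility coefficient — unit upward force at B: δ_{BB} = L³/(3EI) = 914.7/EI.
The prop prevents deflection at B: R_B = δ_0/δ_{BB} = 272398/914.7 = 297.8 kN.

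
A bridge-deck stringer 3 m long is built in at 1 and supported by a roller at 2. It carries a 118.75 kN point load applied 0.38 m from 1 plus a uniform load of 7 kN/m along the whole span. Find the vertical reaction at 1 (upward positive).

R_1 = 129.1 kN

Remove the prop at 2; the released (primary) structure is a cantilever built in at 1.
Free-end deflection of the primary structure under the applied loading (downward +):
  point load 118.75 at a = 0.38: Pa²(3L − a)/(6EI) = 24.64/EI
  UDL 7: wL⁴/(8EI) = 70.88/EI
  δ_0 = 95.51/EI
Flexibility coefficient — unit upward force at 2: δ_{22} = L³/(3EI) = 9/EI.
The prop prevents deflection at 2: R_2 = δ_0/δ_{22} = 95.51/9 = 10.61 kN.
Vertical equilibrium: R_1 = ΣP − R_2 = 139.8 − 10.61 = 129.1 kN.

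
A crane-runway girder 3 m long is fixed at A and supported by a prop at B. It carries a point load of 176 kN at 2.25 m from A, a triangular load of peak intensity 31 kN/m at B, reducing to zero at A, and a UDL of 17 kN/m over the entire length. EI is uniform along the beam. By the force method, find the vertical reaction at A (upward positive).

R_A = 117.4 kN

Remove the prop at B; the released (primary) structure is a cantilever built in at A.
Deflection at B on the released cantilever, summing each load's contribution:
  point load 176 at a = 2.25: Pa²(3L − a)/(6EI) = 1002/EI
  triangular load, peak 31 at the free end: 11w₀L⁴/(120EI) = 230.2/EI
  UDL 17: wL⁴/(8EI) = 172.1/EI
  δ_0 = 1405/EI
Flexibility coefficient — unit upward force at B: δ_{BB} = L³/(3EI) = 9/EI.
The prop prevents deflection at B: R_B = δ_0/δ_{BB} = 1405/9 = 156.1 kN.
Vertical equilibrium: R_A = ΣP − R_B = 273.5 − 156.1 = 117.4 kN.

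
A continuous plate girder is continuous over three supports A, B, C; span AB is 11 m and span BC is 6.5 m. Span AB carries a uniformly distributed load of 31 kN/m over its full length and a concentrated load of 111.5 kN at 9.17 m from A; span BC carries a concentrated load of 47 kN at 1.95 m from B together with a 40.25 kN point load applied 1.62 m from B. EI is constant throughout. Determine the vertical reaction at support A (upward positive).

R_A = 150.1 kN

Take M_B as the redundant. Released structure: two simple spans AB and BC with a hinge at B.
End slopes at the hinge B, treating each span as simply supported:
  span AB: UDL 31: wL³/(24EI) = 1719/EI
  span AB: point load 111.5 at a = 9.17: Pab(L + a)/(6LEI) = 571.8/EI
  span BC: point load 47 at a = 1.95: Pab(L + b)/(6LEI) = 118.2/EI
  span BC: point load 40.25 at a = 1.62: Pab(L + b)/(6LEI) = 92.85/EI
  relative rotation θ_0 = (2291 + 211)/EI = 2502/EI
A unit hogging moment at B produces rotation L₁/(3EI) + L₂/(3EI) = 5.833/EI.
Compatibility: M_B·(L₁+L₂)/(3EI) = θ_0, giving M_B = 428.9 kN·m (hogging).
Span AB, ΣM about A with M_B applied at B: R_B^{AB}·11 = 2898 + 428.9, so R_B^{AB} = 302.4 kN and R_A = 452.5 − 302.4 = 150.1 kN.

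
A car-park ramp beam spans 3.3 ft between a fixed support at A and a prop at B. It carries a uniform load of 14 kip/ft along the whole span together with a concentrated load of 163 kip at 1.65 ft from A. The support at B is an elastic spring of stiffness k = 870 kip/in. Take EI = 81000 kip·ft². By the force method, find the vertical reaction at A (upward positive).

Take the reaction at B as the redundant and release it; the primary structure is a cantilever fixed at A.
Free-end deflection of the primary structure under the applied loading (downward +):
  UDL 14: wL⁴/(8EI) = 207.5/EI
  point load 163 at a = 1.65: Pa²(3L − a)/(6EI) = 610.2/EI
  δ_0 = 817.7/EI
Flexibility coefficient — unit upward force at B: δ_{BB} = L³/(3EI) = 11.98/EI.
With EI = 81000 kip·ft²: δ_0 = 0.010095 ft and δ_{BB} = 0.000148 ft/kip.
Compatibility — the spring shortens by R_B/k under the reaction it provides: δ_0 − R_B·δ_{BB} = R_B/k. With 1/k = 1/(870×12) ft/kip = 0.000096 ft/kip, R_B = δ_0 / (δ_{BB} + 1/k) = 0.010095 / (0.000148 + 0.000096) = 41.43 kip.
Vertical equilibrium: R_A = ΣP − R_B = 209.2 − 41.43 = 167.8 kip.

R_A = 167.8 kip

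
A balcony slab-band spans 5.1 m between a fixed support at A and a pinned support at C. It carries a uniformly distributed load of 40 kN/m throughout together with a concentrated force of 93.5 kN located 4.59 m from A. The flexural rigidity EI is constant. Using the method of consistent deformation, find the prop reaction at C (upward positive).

Release the roller at C. Primary structure: cantilever fixed at A.
Primary-structure tip deflection at C by superposition:
  UDL 40: wL⁴/(8EI) = 3383/EI
  point load 93.5 at a = 4.59: Pa²(3L − a)/(6EI) = 3516/EI
  δ_0 = 6899/EI
Tip deflection under a unit load at C: L³/(3EI) = 44.22/EI.
Compatibility at C: δ_0 − R_C·δ_{CC} = 0, so R_C = 6899/44.22 = 156 kN.

R_C = 156 kN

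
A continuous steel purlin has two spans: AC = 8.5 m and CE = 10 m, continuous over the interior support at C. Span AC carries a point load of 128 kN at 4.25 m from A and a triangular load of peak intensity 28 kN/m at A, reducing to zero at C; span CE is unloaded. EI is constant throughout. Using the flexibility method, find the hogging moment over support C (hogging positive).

Take M_C as the redundant. Released structure: two simple spans AC and CE with a hinge at C.
Rotations at C on the released spans (each span's end-slope, ×1/EI):
  span AC: point load 128 at a = 4.25: Pab(L + a)/(6LEI) = 578/EI
  span AC: triangular load, peak 28: 7w₀L³/(360EI) = 334.4/EI
  relative rotation θ_0 = (912.4 + 0)/EI = 912.4/EI
A unit hogging moment at C produces rotation L₁/(3EI) + L₂/(3EI) = 6.167/EI.
Compatibility: M_C·(L₁+L₂)/(3EI) = θ_0, giving M_C = 147.9 kN·m (hogging).

M_C = 147.9 kN·m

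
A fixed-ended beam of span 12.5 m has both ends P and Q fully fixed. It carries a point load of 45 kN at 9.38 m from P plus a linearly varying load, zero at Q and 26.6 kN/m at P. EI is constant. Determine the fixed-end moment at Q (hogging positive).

M_Q = 217.6 kN·m

Release both end moments; the primary structure is a simply-supported span PQ with redundants M_P and M_Q.
End rotations of the released simple span under the applied load (×1/EI):
  at P: point load 45 at a = 9.38: Pab(L + b)/(6LEI) = 274.3/EI
  at Q: point load 45 at a = 9.38: Pab(L + a)/(6LEI) = 384.2/EI
  at P: triangular load, peak 26.6: w₀L³/(45EI) = 1155/EI
  at Q: triangular load, peak 26.6: 7w₀L³/(360EI) = 1010/EI
  θ_P0 = 1429/EI,  θ_Q0 = 1394/EI
Flexibility coefficients: a unit moment at one end gives L/(3EI) there and L/(6EI) at the far end, so f₁₁ = f₂₂ = 4.167/EI and f₁₂ = f₂₁ = 2.083/EI.
Compatibility — zero rotation at each built-in end:
  4.167 M_P + 2.083 M_Q = 1429
  2.083 M_P + 4.167 M_Q = 1394
Solving the pair gives M_P = 234.1 kN·m and M_Q = 217.6 kN·m (hogging).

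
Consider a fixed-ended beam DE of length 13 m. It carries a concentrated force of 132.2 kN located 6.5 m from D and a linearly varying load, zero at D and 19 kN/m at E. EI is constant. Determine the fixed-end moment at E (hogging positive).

Release both end moments; the primary structure is a simply-supported span DE with redundants M_D and M_E.
End rotations of the released simple span under the applied load (×1/EI):
  at D: point load 132.2 at a = 6.5: Pab(L + b)/(6LEI) = 1396/EI
  at E: point load 132.2 at a = 6.5: Pab(L + a)/(6LEI) = 1396/EI
  at D: triangular load, peak 19: 7w₀L³/(360EI) = 811.7/EI
  at E: triangular load, peak 19: w₀L³/(45EI) = 927.6/EI
  θ_D0 = 2208/EI,  θ_E0 = 2324/EI
Flexibility coefficients: a unit moment at one end gives L/(3EI) there and L/(6EI) at the far end, so f₁₁ = f₂₂ = 4.333/EI and f₁₂ = f₂₁ = 2.167/EI.
Compatibility — zero rotation at each built-in end:
  4.333 M_D + 2.167 M_E = 2208
  2.167 M_D + 4.333 M_E = 2324
Solving the pair gives M_D = 321.9 kN·m and M_E = 375.4 kN·m (hogging).

M_E = 375.4 kN·m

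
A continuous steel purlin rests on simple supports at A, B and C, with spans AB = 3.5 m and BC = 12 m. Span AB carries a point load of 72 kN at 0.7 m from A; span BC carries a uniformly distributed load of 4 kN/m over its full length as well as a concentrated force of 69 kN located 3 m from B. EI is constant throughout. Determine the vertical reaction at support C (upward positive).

R_C = 27.39 kN

Release continuity at B by inserting a hinge; the redundant is the internal moment M_B. The primary structure is two simply-supported spans AB and BC.
Discontinuity in slope at B on the released structure — sum the simple-span end rotations:
  span AB: point load 72 at a = 0.7: Pab(L + a)/(6LEI) = 28.22/EI
  span BC: UDL 4: wL³/(24EI) = 288/EI
  span BC: point load 69 at a = 3: Pab(L + b)/(6LEI) = 543.4/EI
  relative rotation θ_0 = (28.22 + 831.4)/EI = 859.6/EI
A unit hogging moment at B produces rotation L₁/(3EI) + L₂/(3EI) = 5.167/EI.
Compatibility: M_B·(L₁+L₂)/(3EI) = θ_0, giving M_B = 166.4 kN·m (hogging).
Span BC, ΣM about C: R_B^{BC}·12 = 909 + 166.4, so R_B^{BC} = 89.61 kN and R_C = 117 − 89.61 = 27.39 kN.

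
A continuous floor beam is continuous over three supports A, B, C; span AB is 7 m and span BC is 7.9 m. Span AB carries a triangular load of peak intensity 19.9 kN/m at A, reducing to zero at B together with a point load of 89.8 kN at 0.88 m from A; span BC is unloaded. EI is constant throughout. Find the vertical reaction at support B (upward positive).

R_B = 46.63 kN

Release continuity at B by inserting a hinge; the redundant is the internal moment M_B. The primary structure is two simply-supported spans AB and BC.
Discontinuity in slope at B on the released structure — sum the simple-span end rotations:
  span AB: triangular load, peak 19.9: 7w₀L³/(360EI) = 132.7/EI
  span AB: point load 89.8 at a = 0.88: Pab(L + a)/(6LEI) = 90.74/EI
  relative rotation θ_0 = (223.5 + 0)/EI = 223.5/EI
A unit hogging moment at B produces rotation L₁/(3EI) + L₂/(3EI) = 4.967/EI.
Slope continuity at B: θ_0 = M_B·4.967/EI, so M_B = 223.5/4.967 = 44.99 kN·m (hogging).
Span AB, ΣM about A with M_B applied at B: R_B^{AB}·7 = 241.5 + 44.99, so R_B^{AB} = 40.93 kN and R_A = 159.4 − 40.93 = 118.5 kN.
Span BC, ΣM about C: R_B^{BC}·7.9 = 0 + 44.99, so R_B^{BC} = 5.695 kN and R_C = 0 − 5.695 = -5.695 kN.
R_B = 40.93 + 5.695 = 46.63 kN.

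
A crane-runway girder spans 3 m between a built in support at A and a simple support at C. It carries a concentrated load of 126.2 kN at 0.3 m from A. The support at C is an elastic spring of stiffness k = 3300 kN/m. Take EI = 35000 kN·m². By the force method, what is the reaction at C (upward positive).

R_C = 0.84 kN

Remove the prop at C; the released (primary) structure is a cantilever built in at A.
Downward deflection at the released point C due to the loads:
  point load 126.2 at a = 0.3: Pa²(3L − a)/(6EI) = 16.47/EI
Tip deflection under a unit load at C: L³/(3EI) = 9/EI.
With EI = 35000 kN·m²: δ_0 = 0.000471 m and δ_{CC} = 0.000257 m/kN.
Compatibility — the spring shortens by R_C/k under the reaction it provides: δ_0 − R_C·δ_{CC} = R_C/k. With 1/k = 0.000303 m/kN, R_C = δ_0 / (δ_{CC} + 1/k) = 0.000471 / (0.000257 + 0.000303) = 0.84 kN.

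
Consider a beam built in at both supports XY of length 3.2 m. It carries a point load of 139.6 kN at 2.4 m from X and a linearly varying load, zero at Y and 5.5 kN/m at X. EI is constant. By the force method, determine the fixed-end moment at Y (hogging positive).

Release both end moments; the primary structure is a simply-supported span XY with redundants M_X and M_Y.
On the primary (simply-supported) span, the end slopes from the loading are:
  at X: point load 139.6 at a = 2.4: Pab(L + b)/(6LEI) = 55.84/EI
  at Y: point load 139.6 at a = 2.4: Pab(L + a)/(6LEI) = 78.18/EI
  at X: triangular load, peak 5.5: w₀L³/(45EI) = 4.005/EI
  at Y: triangular load, peak 5.5: 7w₀L³/(360EI) = 3.504/EI
  θ_X0 = 59.84/EI,  θ_Y0 = 81.68/EI
Flexibility coefficients: a unit moment at one end gives L/(3EI) there and L/(6EI) at the far end, so f₁₁ = f₂₂ = 1.067/EI and f₁₂ = f₂₁ = 0.5333/EI.
Compatibility — zero rotation at each built-in end:
  1.067 M_X + 0.5333 M_Y = 59.84
  0.5333 M_X + 1.067 M_Y = 81.68
Solving the pair gives M_X = 23.76 kN·m and M_Y = 64.7 kN·m (hogging).

M_Y = 64.7 kN·m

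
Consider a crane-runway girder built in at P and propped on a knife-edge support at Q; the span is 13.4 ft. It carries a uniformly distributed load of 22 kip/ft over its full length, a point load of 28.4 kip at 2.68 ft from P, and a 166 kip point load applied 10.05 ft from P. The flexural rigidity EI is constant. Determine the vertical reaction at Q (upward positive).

R_Q = 217.2 kip

Release the roller at Q. Primary structure: cantilever fixed at P.
Primary-structure tip deflection at Q by superposition:
  UDL 22: wL⁴/(8EI) = 88665/EI
  point load 28.4 at a = 2.68: Pa²(3L − a)/(6EI) = 1276/EI
  point load 166 at a = 10.05: Pa²(3L − a)/(6EI) = 84251/EI
  δ_0 = 174192/EI
Flexibility coefficient — unit upward force at Q: δ_{QQ} = L³/(3EI) = 802/EI.
The prop prevents deflection at Q: R_Q = δ_0/δ_{QQ} = 174192/802 = 217.2 kip.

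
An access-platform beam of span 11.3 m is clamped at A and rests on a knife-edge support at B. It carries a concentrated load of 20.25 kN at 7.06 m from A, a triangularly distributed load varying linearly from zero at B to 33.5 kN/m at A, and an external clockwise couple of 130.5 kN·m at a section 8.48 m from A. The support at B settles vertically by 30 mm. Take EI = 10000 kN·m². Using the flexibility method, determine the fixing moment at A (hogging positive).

Take the reaction at B as the redundant and release it; the primary structure is a cantilever fixed at A.
Primary-structure tip deflection at B by superposition:
  point load 20.25 at a = 7.06: Pa²(3L − a)/(6EI) = 4515/EI
  triangular load, peak 33.5 at the fixed end: w₀L⁴/(30EI) = 18207/EI
  clockwise couple 130.5 at a = 8.48: M₀a(2L − a)/(2EI) = 7813/EI
  δ_0 = 30535/EI
Tip deflection under a unit load at B: L³/(3EI) = 481/EI.
With EI = 10000 kN·m²: δ_0 = 3.0535 m and δ_{BB} = 0.048097 m/kN.
Compatibility — the beam at B must follow the support down by 0.03 m: δ_0 − R_B·δ_{BB} = 0.03, so R_B = (3.0535 − 0.03)/0.048097 = 62.86 kN.
Moment equilibrium about A: M_A = Σ(load moments about A) − R_B·L = 986.4 − 62.86×11.3 = 276 kN·m.

M_A = 276 kN·m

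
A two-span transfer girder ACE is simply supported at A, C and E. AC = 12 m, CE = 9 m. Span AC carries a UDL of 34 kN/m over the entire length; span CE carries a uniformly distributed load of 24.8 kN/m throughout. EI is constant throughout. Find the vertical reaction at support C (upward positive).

Release continuity at C by inserting a hinge; the redundant is the internal moment M_C. The primary structure is two simply-supported spans AC and CE.
End slopes at the hinge C, treating each span as simply supported:
  span AC: UDL 34: wL³/(24EI) = 2448/EI
  span CE: UDL 24.8: wL³/(24EI) = 753.3/EI
  relative rotation θ_0 = (2448 + 753.3)/EI = 3201/EI
A unit hogging moment at C produces rotation L₁/(3EI) + L₂/(3EI) = 7/EI.
Compatibility: M_C·(L₁+L₂)/(3EI) = θ_0, giving M_C = 457.3 kN·m (hogging).
Span AC, ΣM about A with M_C applied at C: R_C^{AC}·12 = 2448 + 457.3, so R_C^{AC} = 242.1 kN and R_A = 408 − 242.1 = 165.9 kN.
Span CE, ΣM about E: R_C^{CE}·9 = 1004 + 457.3, so R_C^{CE} = 162.4 kN and R_E = 223.2 − 162.4 = 60.79 kN.
R_C = 242.1 + 162.4 = 404.5 kN.

R_C = 404.5 kN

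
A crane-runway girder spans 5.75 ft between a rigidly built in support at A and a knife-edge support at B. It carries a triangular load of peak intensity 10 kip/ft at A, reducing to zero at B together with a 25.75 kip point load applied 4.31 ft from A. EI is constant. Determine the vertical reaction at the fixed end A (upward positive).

Choose R_B as the redundant. The primary structure is the cantilever fixed at A.
Deflection at B on the released cantilever, summing each load's contribution:
  triangular load, peak 10 at the fixed end: w₀L⁴/(30EI) = 364.4/EI
  point load 25.75 at a = 4.31: Pa²(3L − a)/(6EI) = 1032/EI
  δ_0 = 1396/EI
Tip deflection under a unit load at B: L³/(3EI) = 63.37/EI.
The prop prevents deflection at B: R_B = δ_0/δ_{BB} = 1396/63.37 = 22.03 kip.
Vertical equilibrium: R_A = ΣP − R_B = 54.5 − 22.03 = 32.47 kip.

R_A = 32.47 kip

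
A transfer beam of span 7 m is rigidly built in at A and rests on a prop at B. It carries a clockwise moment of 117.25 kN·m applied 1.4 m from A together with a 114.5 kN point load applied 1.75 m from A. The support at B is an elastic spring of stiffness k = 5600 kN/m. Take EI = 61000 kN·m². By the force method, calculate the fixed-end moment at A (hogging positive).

M_A = 196.9 kN·m

Take the reaction at B as the redundant and release it; the primary structure is a cantilever fixed at A.
Primary-structure tip deflection at B by superposition:
  clockwise couple 117.25 at a = 1.4: M₀a(2L − a)/(2EI) = 1034/EI
  point load 114.5 at a = 1.75: Pa²(3L − a)/(6EI) = 1125/EI
  δ_0 = 2159/EI
Flexibility coefficient — unit upward force at B: δ_{BB} = L³/(3EI) = 114.3/EI.
With EI = 61000 kN·m²: δ_0 = 0.035396 m and δ_{BB} = 0.001874 m/kN.
Compatibility — the spring shortens by R_B/k under the reaction it provides: δ_0 − R_B·δ_{BB} = R_B/k. With 1/k = 0.000179 m/kN, R_B = δ_0 / (δ_{BB} + 1/k) = 0.035396 / (0.001874 + 0.000179) = 17.24 kN.
Moment equilibrium about A: M_A = Σ(load moments about A) − R_B·L = 317.6 − 17.24×7 = 196.9 kN·m.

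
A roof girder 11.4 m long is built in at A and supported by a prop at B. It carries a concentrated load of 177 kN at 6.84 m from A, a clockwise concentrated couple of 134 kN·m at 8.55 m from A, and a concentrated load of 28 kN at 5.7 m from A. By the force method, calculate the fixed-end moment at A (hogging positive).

Take the reaction at B as the redundant and release it; the primary structure is a cantilever fixed at A.
Downward deflection at the released point B due to the loads:
  point load 177 at a = 6.84: Pa²(3L − a)/(6EI) = 37762/EI
  clockwise couple 134 at a = 8.55: M₀a(2L − a)/(2EI) = 8163/EI
  point load 28 at a = 5.7: Pa²(3L − a)/(6EI) = 4321/EI
  δ_0 = 50246/EI
Flexibility coefficient — unit upward force at B: δ_{BB} = L³/(3EI) = 493.8/EI.
The prop prevents deflection at B: R_B = δ_0/δ_{BB} = 50246/493.8 = 101.7 kN.
Moment equilibrium about A: M_A = Σ(load moments about A) − R_B·L = 1504 − 101.7×11.4 = 344.4 kN·m.

M_A = 344.4 kN·m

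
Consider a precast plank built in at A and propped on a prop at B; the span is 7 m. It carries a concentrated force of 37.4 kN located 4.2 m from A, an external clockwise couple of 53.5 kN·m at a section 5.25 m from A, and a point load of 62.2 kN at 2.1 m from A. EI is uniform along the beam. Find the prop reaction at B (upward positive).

Take the reaction at B as the redundant and release it; the primary structure is a cantilever fixed at A.
Primary-structure tip deflection at B by superposition:
  point load 37.4 at a = 4.2: Pa²(3L − a)/(6EI) = 1847/EI
  clockwise couple 53.5 at a = 5.25: M₀a(2L − a)/(2EI) = 1229/EI
  point load 62.2 at a = 2.1: Pa²(3L − a)/(6EI) = 864.1/EI
  δ_0 = 3940/EI
Flexibility coefficient — unit upward force at B: δ_{BB} = L³/(3EI) = 114.3/EI.
The prop prevents deflection at B: R_B = δ_0/δ_{BB} = 3940/114.3 = 34.46 kN.

R_B = 34.46 kN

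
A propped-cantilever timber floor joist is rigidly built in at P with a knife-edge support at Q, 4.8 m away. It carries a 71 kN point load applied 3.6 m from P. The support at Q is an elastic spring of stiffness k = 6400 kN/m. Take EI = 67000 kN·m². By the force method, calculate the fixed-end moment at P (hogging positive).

Remove the prop at Q; the released (primary) structure is a cantilever built in at P.
Primary-structure tip deflection at Q by superposition:
  point load 71 at a = 3.6: Pa²(3L − a)/(6EI) = 1656/EI
Flexibility coefficient — unit upward force at Q: δ_{QQ} = L³/(3EI) = 36.86/EI.
With EI = 67000 kN·m²: δ_0 = 0.024721 m and δ_{QQ} = 0.00055 m/kN.
Compatibility — the spring shortens by R_Q/k under the reaction it provides: δ_0 − R_Q·δ_{QQ} = R_Q/k. With 1/k = 0.000156 m/kN, R_Q = δ_0 / (δ_{QQ} + 1/k) = 0.024721 / (0.00055 + 0.000156) = 34.99 kN.
Moment equilibrium about P: M_P = Σ(load moments about P) − R_Q·L = 255.6 − 34.99×4.8 = 87.64 kN·m.

M_P = 87.64 kN·m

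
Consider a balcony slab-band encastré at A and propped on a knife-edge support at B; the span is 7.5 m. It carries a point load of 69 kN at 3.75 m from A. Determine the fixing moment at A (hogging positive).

M_A = 97.03 kN·m

Choose R_B as the redundant. The primary structure is the cantilever fixed at A.
Deflection at B on the released cantilever, summing each load's contribution:
  point load 69 at a = 3.75: Pa²(3L − a)/(6EI) = 3032/EI
Tip deflection under a unit load at B: L³/(3EI) = 140.6/EI.
The prop prevents deflection at B: R_B = δ_0/δ_{BB} = 3032/140.6 = 21.56 kN.
Moment equilibrium about A: M_A = Σ(load moments about A) − R_B·L = 258.8 − 21.56×7.5 = 97.03 kN·m.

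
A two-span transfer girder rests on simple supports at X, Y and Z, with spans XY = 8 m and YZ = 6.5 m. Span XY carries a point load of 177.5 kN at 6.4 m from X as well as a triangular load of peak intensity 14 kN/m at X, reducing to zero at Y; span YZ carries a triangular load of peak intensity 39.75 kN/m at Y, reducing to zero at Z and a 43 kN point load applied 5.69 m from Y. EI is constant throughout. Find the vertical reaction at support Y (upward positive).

Insert a hinge at Y; M_Y is the redundant, and each span becomes simply supported.
Rotations at Y on the released spans (each span's end-slope, ×1/EI):
  span XY: point load 177.5 at a = 6.4: Pab(L + a)/(6LEI) = 545.3/EI
  span XY: triangular load, peak 14: 7w₀L³/(360EI) = 139.4/EI
  span YZ: triangular load, peak 39.75: w₀L³/(45EI) = 242.6/EI
  span YZ: point load 43 at a = 5.69: Pab(L + b)/(6LEI) = 37.15/EI
  relative rotation θ_0 = (684.7 + 279.7)/EI = 964.4/EI
A unit hogging moment at Y produces rotation L₁/(3EI) + L₂/(3EI) = 4.833/EI.
Slope continuity at Y: θ_0 = M_Y·4.833/EI, so M_Y = 964.4/4.833 = 199.5 kN·m (hogging).
Span XY, ΣM about X with M_Y applied at Y: R_Y^{XY}·8 = 1285 + 199.5, so R_Y^{XY} = 185.6 kN and R_X = 233.5 − 185.6 = 47.89 kN.
Span YZ, ΣM about Z: R_Y^{YZ}·6.5 = 594.6 + 199.5, so R_Y^{YZ} = 122.2 kN and R_Z = 172.2 − 122.2 = 50.01 kN.
R_Y = 185.6 + 122.2 = 307.8 kN.

R_Y = 307.8 kN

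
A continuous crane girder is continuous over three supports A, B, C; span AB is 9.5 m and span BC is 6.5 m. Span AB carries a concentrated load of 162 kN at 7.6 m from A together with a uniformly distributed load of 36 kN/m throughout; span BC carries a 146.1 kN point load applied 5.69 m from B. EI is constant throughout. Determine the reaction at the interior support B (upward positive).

Insert a hinge at B; M_B is the redundant, and each span becomes simply supported.
End slopes at the hinge B, treating each span as simply supported:
  span AB: point load 162 at a = 7.6: Pab(L + a)/(6LEI) = 701.8/EI
  span AB: UDL 36: wL³/(24EI) = 1286/EI
  span BC: point load 146.1 at a = 5.69: Pab(L + b)/(6LEI) = 126.2/EI
  relative rotation θ_0 = (1988 + 126.2)/EI = 2114/EI
A unit hogging moment at B produces rotation L₁/(3EI) + L₂/(3EI) = 5.333/EI.
Compatibility: M_B·(L₁+L₂)/(3EI) = θ_0, giving M_B = 396.4 kN·m (hogging).
Span AB, ΣM about A with M_B applied at B: R_B^{AB}·9.5 = 2856 + 396.4, so R_B^{AB} = 342.3 kN and R_A = 504 − 342.3 = 161.7 kN.
Span BC, ΣM about C: R_B^{BC}·6.5 = 118.3 + 396.4, so R_B^{BC} = 79.19 kN and R_C = 146.1 − 79.19 = 66.91 kN.
R_B = 342.3 + 79.19 = 421.5 kN.

R_B = 421.5 kN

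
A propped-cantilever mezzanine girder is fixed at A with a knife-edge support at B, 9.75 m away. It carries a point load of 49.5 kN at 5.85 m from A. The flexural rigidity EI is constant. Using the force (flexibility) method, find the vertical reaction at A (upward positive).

Take the reaction at B as the redundant and release it; the primary structure is a cantilever fixed at A.
Downward deflection at the released point B due to the loads:
  point load 49.5 at a = 5.85: Pa²(3L − a)/(6EI) = 6607/EI
Flexibility coefficient — unit upward force at B: δ_{BB} = L³/(3EI) = 309/EI.
Compatibility at B: δ_0 − R_B·δ_{BB} = 0, so R_B = 6607/309 = 21.38 kN.
Vertical equilibrium: R_A = ΣP − R_B = 49.5 − 21.38 = 28.12 kN.

R_A = 28.12 kN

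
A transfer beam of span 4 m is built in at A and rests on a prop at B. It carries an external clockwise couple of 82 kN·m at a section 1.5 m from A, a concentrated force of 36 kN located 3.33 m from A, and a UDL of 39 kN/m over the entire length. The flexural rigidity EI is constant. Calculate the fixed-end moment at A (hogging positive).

Remove the prop at B; the released (primary) structure is a cantilever built in at A.
Free-end deflection of the primary structure under the applied loading (downward +):
  clockwise couple 82 at a = 1.5: M₀a(2L − a)/(2EI) = 399.8/EI
  point load 36 at a = 3.33: Pa²(3L − a)/(6EI) = 576.8/EI
  UDL 39: wL⁴/(8EI) = 1248/EI
  δ_0 = 2225/EI
Flexibility coefficient — unit upward force at B: δ_{BB} = L³/(3EI) = 21.33/EI.
The prop prevents deflection at B: R_B = δ_0/δ_{BB} = 2225/21.33 = 104.3 kN.
Moment equilibrium about A: M_A = Σ(load moments about A) − R_B·L = 513.9 − 104.3×4 = 96.77 kN·m.

M_A = 96.77 kN·m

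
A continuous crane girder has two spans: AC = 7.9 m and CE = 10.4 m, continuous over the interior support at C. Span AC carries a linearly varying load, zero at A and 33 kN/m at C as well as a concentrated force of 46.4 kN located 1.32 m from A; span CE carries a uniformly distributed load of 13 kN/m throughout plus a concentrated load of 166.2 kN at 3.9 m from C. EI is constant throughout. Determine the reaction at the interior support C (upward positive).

Insert a hinge at C; M_C is the redundant, and each span becomes simply supported.
Discontinuity in slope at C on the released structure — sum the simple-span end rotations:
  span AC: triangular load, peak 33: w₀L³/(45EI) = 361.6/EI
  span AC: point load 46.4 at a = 1.32: Pab(L + a)/(6LEI) = 78.39/EI
  span CE: UDL 13: wL³/(24EI) = 609.3/EI
  span CE: point load 166.2 at a = 3.9: Pab(L + b)/(6LEI) = 1141/EI
  relative rotation θ_0 = (440 + 1750)/EI = 2190/EI
A unit hogging moment at C produces rotation L₁/(3EI) + L₂/(3EI) = 6.1/EI.
Compatibility: M_C·(L₁+L₂)/(3EI) = θ_0, giving M_C = 359.1 kN·m (hogging).
Span AC, ΣM about A with M_C applied at C: R_C^{AC}·7.9 = 747.8 + 359.1, so R_C^{AC} = 140.1 kN and R_A = 176.8 − 140.1 = 36.65 kN.
Span CE, ΣM about E: R_C^{CE}·10.4 = 1783 + 359.1, so R_C^{CE} = 206 kN and R_E = 301.4 − 206 = 95.4 kN.
R_C = 140.1 + 206 = 346.1 kN.

R_C = 346.1 kN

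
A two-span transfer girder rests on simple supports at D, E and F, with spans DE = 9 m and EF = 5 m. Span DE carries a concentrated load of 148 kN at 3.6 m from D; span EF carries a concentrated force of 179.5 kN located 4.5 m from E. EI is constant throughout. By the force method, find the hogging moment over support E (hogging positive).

Release continuity at E by inserting a hinge; the redundant is the internal moment M_E. The primary structure is two simply-supported spans DE and EF.
Rotations at E on the released spans (each span's end-slope, ×1/EI):
  span DE: point load 148 at a = 3.6: Pab(L + a)/(6LEI) = 671.3/EI
  span EF: point load 179.5 at a = 4.5: Pab(L + b)/(6LEI) = 74.04/EI
  relative rotation θ_0 = (671.3 + 74.04)/EI = 745.4/EI
A unit hogging moment at E produces rotation L₁/(3EI) + L₂/(3EI) = 4.667/EI.
Compatibility: M_E·(L₁+L₂)/(3EI) = θ_0, giving M_E = 159.7 kN·m (hogging).

M_E = 159.7 kN·m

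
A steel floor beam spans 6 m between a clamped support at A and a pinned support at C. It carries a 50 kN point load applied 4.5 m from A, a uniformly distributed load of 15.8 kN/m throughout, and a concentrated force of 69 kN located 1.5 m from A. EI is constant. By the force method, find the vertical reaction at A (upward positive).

R_A = 140.7 kN

Remove the prop at C; the released (primary) structure is a cantilever built in at A.
Downward deflection at the released point C due to the loads:
  point load 50 at a = 4.5: Pa²(3L − a)/(6EI) = 2278/EI
  UDL 15.8: wL⁴/(8EI) = 2560/EI
  point load 69 at a = 1.5: Pa²(3L − a)/(6EI) = 426.9/EI
  δ_0 = 5265/EI
Flexibility coefficient — unit upward force at C: δ_{CC} = L³/(3EI) = 72/EI.
Compatibility at C: δ_0 − R_C·δ_{CC} = 0, so R_C = 5265/72 = 73.12 kN.
Vertical equilibrium: R_A = ΣP − R_C = 213.8 − 73.12 = 140.7 kN.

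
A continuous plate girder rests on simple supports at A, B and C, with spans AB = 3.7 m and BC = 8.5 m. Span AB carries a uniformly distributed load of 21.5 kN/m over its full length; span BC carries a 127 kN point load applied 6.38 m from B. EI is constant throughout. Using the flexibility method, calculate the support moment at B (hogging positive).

Take M_B as the redundant. Released structure: two simple spans AB and BC with a hinge at B.
Rotations at B on the released spans (each span's end-slope, ×1/EI):
  span AB: UDL 21.5: wL³/(24EI) = 45.38/EI
  span BC: point load 127 at a = 6.38: Pab(L + b)/(6LEI) = 357.7/EI
  relative rotation θ_0 = (45.38 + 357.7)/EI = 403.1/EI
A unit hogging moment at B produces rotation L₁/(3EI) + L₂/(3EI) = 4.067/EI.
Slope continuity at B: θ_0 = M_B·4.067/EI, so M_B = 403.1/4.067 = 99.12 kN·m (hogging).

M_B = 99.12 kN·m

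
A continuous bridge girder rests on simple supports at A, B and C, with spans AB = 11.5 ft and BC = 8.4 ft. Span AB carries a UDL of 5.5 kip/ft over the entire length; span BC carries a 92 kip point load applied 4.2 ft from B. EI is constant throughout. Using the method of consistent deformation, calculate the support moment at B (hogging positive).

Release continuity at B by inserting a hinge; the redundant is the internal moment M_B. The primary structure is two simply-supported spans AB and BC.
Rotations at B on the released spans (each span's end-slope, ×1/EI):
  span AB: UDL 5.5: wL³/(24EI) = 348.5/EI
  span BC: point load 92 at a = 4.2: Pab(L + b)/(6LEI) = 405.7/EI
  relative rotation θ_0 = (348.5 + 405.7)/EI = 754.3/EI
A unit hogging moment at B produces rotation L₁/(3EI) + L₂/(3EI) = 6.633/EI.
Compatibility: M_B·(L₁+L₂)/(3EI) = θ_0, giving M_B = 113.7 kip·ft (hogging).

M_B = 113.7 kip·ft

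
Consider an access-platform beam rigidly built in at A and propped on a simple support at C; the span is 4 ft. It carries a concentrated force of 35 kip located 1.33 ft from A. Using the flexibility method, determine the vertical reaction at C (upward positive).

Take the reaction at C as the redundant and release it; the primary structure is a cantilever fixed at A.
Free-end deflection of the primary structure under the applied loading (downward +):
  point load 35 at a = 1.33: Pa²(3L − a)/(6EI) = 110.1/EI
Flexibility coefficient — unit upward force at C: δ_{CC} = L³/(3EI) = 21.33/EI.
Compatibility at C: δ_0 − R_C·δ_{CC} = 0, so R_C = 110.1/21.33 = 5.161 kip.

R_C = 5.161 kip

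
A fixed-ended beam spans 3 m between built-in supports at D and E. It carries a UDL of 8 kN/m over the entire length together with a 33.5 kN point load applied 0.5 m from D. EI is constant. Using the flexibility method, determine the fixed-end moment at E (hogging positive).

Take the two fixed-end moments M_D, M_E as redundants; the released structure is the simple span DE.
Simple-span end rotations at D and E under the given loads:
  at D: UDL 8: wL³/(24EI) = 9/EI
  at E: UDL 8: wL³/(24EI) = 9/EI
  at D: point load 33.5 at a = 0.5: Pab(L + b)/(6LEI) = 12.8/EI
  at E: point load 33.5 at a = 0.5: Pab(L + a)/(6LEI) = 8.142/EI
  θ_D0 = 21.8/EI,  θ_E0 = 17.14/EI
Flexibility coefficients: a unit moment at one end gives L/(3EI) there and L/(6EI) at the far end, so f₁₁ = f₂₂ = 1/EI and f₁₂ = f₂₁ = 0.5/EI.
Compatibility — zero rotation at each built-in end:
  1 M_D + 0.5 M_E = 21.8
  0.5 M_D + 1 M_E = 17.14
Solving the pair gives M_D = 17.63 kN·m and M_E = 8.326 kN·m (hogging).

M_E = 8.326 kN·m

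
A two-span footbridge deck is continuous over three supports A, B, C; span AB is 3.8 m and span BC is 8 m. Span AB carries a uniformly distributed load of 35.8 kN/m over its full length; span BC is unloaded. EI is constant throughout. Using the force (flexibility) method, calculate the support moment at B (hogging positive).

Take M_B as the redundant. Released structure: two simple spans AB and BC with a hinge at B.
Rotations at B on the released spans (each span's end-slope, ×1/EI):
  span AB: UDL 35.8: wL³/(24EI) = 81.85/EI
  relative rotation θ_0 = (81.85 + 0)/EI = 81.85/EI
A unit hogging moment at B produces rotation L₁/(3EI) + L₂/(3EI) = 3.933/EI.
Slope continuity at B: θ_0 = M_B·3.933/EI, so M_B = 81.85/3.933 = 20.81 kN·m (hogging).

M_B = 20.81 kN·m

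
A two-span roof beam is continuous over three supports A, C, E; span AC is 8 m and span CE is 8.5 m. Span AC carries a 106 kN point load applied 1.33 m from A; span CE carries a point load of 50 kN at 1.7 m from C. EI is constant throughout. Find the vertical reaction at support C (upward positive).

Insert a hinge at C; M_C is the redundant, and each span becomes simply supported.
Discontinuity in slope at C on the released structure — sum the simple-span end rotations:
  span AC: point load 106 at a = 1.33: Pab(L + a)/(6LEI) = 182.8/EI
  span CE: point load 50 at a = 1.7: Pab(L + b)/(6LEI) = 173.4/EI
  relative rotation θ_0 = (182.8 + 173.4)/EI = 356.2/EI
A unit hogging moment at C produces rotation L₁/(3EI) + L₂/(3EI) = 5.5/EI.
Slope continuity at C: θ_0 = M_C·5.5/EI, so M_C = 356.2/5.5 = 64.76 kN·m (hogging).
Span AC, ΣM about A with M_C applied at C: R_C^{AC}·8 = 141 + 64.76, so R_C^{AC} = 25.72 kN and R_A = 106 − 25.72 = 80.28 kN.
Span CE, ΣM about E: R_C^{CE}·8.5 = 340 + 64.76, so R_C^{CE} = 47.62 kN and R_E = 50 − 47.62 = 2.381 kN.
R_C = 25.72 + 47.62 = 73.34 kN.

R_C = 73.34 kN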